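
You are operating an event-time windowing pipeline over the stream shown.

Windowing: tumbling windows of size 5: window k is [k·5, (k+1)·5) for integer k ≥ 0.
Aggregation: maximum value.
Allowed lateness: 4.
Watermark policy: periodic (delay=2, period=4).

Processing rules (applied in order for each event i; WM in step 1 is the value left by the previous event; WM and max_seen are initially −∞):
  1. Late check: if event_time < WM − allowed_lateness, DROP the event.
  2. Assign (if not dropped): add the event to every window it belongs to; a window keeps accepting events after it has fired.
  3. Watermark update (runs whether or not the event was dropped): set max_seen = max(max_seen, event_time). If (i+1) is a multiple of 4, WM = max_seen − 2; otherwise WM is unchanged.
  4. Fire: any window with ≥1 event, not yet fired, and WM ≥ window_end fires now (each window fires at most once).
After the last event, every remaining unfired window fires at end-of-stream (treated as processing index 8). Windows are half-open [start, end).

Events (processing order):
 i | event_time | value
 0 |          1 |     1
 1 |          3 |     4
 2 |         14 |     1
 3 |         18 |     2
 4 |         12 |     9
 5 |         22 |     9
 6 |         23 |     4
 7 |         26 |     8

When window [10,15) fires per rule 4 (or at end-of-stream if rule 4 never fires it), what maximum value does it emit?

1

i=0 t=1 v=1: → [0,5); WM=−∞
i=1 t=3 v=4: → [0,5); WM=−∞
i=2 t=14 v=1: → [10,15); WM=−∞
i=3 t=18 v=2: → [15,20); WM=16; [0,5) fires=4 [10,15) fires=1
i=4 t=12 v=9: → [10,15); WM=16
i=5 t=22 v=9: → [20,25); WM=16
i=6 t=23 v=4: → [20,25); WM=16
i=7 t=26 v=8: → [25,30); WM=24; [15,20) fires=2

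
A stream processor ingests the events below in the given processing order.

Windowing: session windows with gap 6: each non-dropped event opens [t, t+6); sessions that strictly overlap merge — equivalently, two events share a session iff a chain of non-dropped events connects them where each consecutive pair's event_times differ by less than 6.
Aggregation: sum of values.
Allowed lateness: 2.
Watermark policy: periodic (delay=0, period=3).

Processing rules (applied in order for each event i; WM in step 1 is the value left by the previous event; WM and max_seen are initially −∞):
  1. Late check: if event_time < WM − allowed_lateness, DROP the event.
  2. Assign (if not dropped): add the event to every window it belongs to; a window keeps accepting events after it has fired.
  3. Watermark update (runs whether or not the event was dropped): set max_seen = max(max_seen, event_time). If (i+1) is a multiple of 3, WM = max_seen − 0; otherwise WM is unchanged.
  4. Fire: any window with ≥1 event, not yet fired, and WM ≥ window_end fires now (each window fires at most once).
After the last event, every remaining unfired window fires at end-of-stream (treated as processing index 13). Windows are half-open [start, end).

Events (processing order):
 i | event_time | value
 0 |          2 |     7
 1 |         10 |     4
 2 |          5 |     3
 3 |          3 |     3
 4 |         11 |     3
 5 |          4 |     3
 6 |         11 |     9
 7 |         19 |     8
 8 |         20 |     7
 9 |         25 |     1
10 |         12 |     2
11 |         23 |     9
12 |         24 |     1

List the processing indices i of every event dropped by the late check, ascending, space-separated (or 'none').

3 5 10

i=0 t=2 v=7: → [2,8); WM=−∞
i=1 t=10 v=4: → [10,16); WM=−∞
i=2 t=5 v=3: → [2,16); WM=10
i=3 t=3 v=3: DROP (t<10-2); WM=10
i=4 t=11 v=3: → [2,17); WM=10
i=5 t=4 v=3: DROP (t<10-2); WM=11
i=6 t=11 v=9: → [2,17); WM=11
i=7 t=19 v=8: → [19,25); WM=11
i=8 t=20 v=7: → [19,26); WM=20
i=9 t=25 v=1: → [19,31); WM=20
i=10 t=12 v=2: DROP (t<20-2); WM=20
i=11 t=23 v=9: → [19,31); WM=25
i=12 t=24 v=1: → [19,31); WM=25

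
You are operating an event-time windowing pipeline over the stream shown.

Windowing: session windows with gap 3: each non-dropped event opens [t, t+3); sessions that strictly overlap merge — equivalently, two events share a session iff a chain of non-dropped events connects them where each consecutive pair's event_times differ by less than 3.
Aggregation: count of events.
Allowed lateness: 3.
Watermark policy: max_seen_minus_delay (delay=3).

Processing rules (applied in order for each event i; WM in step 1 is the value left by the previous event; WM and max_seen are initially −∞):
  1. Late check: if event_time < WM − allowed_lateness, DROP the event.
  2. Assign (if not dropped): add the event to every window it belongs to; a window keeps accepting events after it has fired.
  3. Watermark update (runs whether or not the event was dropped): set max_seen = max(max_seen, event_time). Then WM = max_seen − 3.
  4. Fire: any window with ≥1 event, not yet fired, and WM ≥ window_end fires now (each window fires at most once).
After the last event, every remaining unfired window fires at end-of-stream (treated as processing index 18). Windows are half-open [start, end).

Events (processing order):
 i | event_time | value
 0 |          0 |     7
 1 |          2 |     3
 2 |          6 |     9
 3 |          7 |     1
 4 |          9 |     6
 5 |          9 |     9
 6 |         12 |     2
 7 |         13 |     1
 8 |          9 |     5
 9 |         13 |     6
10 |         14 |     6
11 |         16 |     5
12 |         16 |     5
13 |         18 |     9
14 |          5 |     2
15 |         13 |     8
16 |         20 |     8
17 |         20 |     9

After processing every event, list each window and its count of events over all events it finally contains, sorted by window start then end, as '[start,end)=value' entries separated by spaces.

[0,5)=2 [6,12)=5 [12,23)=10

i=0 t=0 v=7: → [0,3); WM=-3
i=1 t=2 v=3: → [0,5); WM=-1
i=2 t=6 v=9: → [6,9); WM=3
i=3 t=7 v=1: → [6,10); WM=4
i=4 t=9 v=6: → [6,12); WM=6
i=5 t=9 v=9: → [6,12); WM=6
i=6 t=12 v=2: → [12,15); WM=9
i=7 t=13 v=1: → [12,16); WM=10
i=8 t=9 v=5: → [6,12); WM=10
i=9 t=13 v=6: → [12,16); WM=10
i=10 t=14 v=6: → [12,17); WM=11
i=11 t=16 v=5: → [12,19); WM=13
i=12 t=16 v=5: → [12,19); WM=13
i=13 t=18 v=9: → [12,21); WM=15
i=14 t=5 v=2: DROP (t<15-3); WM=15
i=15 t=13 v=8: → [12,21); WM=15
i=16 t=20 v=8: → [12,23); WM=17
i=17 t=20 v=9: → [12,23); WM=17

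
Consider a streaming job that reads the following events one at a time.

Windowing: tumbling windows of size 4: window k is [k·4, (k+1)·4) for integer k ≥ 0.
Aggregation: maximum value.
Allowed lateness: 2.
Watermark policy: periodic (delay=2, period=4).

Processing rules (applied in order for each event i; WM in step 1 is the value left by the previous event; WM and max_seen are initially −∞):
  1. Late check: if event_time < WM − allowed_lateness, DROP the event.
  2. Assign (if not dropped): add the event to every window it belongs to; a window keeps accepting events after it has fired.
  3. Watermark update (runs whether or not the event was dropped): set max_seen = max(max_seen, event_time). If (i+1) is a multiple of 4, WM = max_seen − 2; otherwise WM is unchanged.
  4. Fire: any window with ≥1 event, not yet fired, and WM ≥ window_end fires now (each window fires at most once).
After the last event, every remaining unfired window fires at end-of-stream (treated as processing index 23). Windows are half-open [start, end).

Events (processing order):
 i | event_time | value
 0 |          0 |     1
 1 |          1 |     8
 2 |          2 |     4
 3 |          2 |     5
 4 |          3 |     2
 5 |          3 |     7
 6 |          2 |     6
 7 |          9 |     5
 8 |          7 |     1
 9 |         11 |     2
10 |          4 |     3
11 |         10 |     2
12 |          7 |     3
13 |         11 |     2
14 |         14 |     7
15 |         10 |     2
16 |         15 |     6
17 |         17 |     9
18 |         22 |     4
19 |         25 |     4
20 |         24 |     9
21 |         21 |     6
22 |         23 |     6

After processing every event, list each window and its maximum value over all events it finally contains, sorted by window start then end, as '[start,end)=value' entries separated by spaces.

[0,4)=8 [4,8)=3 [8,12)=5 [12,16)=7 [16,20)=9 [20,24)=6 [24,28)=9

i=0 t=0 v=1: → [0,4); WM=−∞
i=1 t=1 v=8: → [0,4); WM=−∞
i=2 t=2 v=4: → [0,4); WM=−∞
i=3 t=2 v=5: → [0,4); WM=0
i=4 t=3 v=2: → [0,4); WM=0
i=5 t=3 v=7: → [0,4); WM=0
i=6 t=2 v=6: → [0,4); WM=0
i=7 t=9 v=5: → [8,12); WM=7; [0,4) fires=8
i=8 t=7 v=1: → [4,8); WM=7
i=9 t=11 v=2: → [8,12); WM=7
i=10 t=4 v=3: DROP (t<7-2); WM=7
i=11 t=10 v=2: → [8,12); WM=9; [4,8) fires=1
i=12 t=7 v=3: → [4,8); WM=9
i=13 t=11 v=2: → [8,12); WM=9
i=14 t=14 v=7: → [12,16); WM=9
i=15 t=10 v=2: → [8,12); WM=12; [8,12) fires=5
i=16 t=15 v=6: → [12,16); WM=12
i=17 t=17 v=9: → [16,20); WM=12
i=18 t=22 v=4: → [20,24); WM=12
i=19 t=25 v=4: → [24,28); WM=23; [12,16) fires=7 [16,20) fires=9
i=20 t=24 v=9: → [24,28); WM=23
i=21 t=21 v=6: → [20,24); WM=23
i=22 t=23 v=6: → [20,24); WM=23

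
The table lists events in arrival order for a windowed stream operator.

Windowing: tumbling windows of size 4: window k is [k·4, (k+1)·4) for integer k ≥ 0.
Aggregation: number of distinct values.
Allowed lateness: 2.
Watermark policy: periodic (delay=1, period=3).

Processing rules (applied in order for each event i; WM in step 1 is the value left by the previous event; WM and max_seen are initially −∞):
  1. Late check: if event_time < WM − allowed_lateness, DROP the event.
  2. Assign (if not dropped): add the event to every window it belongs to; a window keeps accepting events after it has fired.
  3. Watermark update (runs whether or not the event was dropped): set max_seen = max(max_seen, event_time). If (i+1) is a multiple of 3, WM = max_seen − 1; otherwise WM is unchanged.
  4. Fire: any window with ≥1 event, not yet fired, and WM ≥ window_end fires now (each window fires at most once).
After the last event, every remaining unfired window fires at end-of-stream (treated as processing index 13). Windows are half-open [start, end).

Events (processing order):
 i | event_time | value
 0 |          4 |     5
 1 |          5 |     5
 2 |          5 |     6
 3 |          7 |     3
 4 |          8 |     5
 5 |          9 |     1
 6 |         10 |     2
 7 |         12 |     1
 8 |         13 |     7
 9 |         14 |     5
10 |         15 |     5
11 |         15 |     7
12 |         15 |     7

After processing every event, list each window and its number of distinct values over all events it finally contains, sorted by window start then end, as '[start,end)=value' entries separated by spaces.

[4,8)=3 [8,12)=3 [12,16)=3

i=0 t=4 v=5: → [4,8); WM=−∞
i=1 t=5 v=5: → [4,8); WM=−∞
i=2 t=5 v=6: → [4,8); WM=4
i=3 t=7 v=3: → [4,8); WM=4
i=4 t=8 v=5: → [8,12); WM=4
i=5 t=9 v=1: → [8,12); WM=8; [4,8) fires=3
i=6 t=10 v=2: → [8,12); WM=8
i=7 t=12 v=1: → [12,16); WM=8
i=8 t=13 v=7: → [12,16); WM=12; [8,12) fires=3
i=9 t=14 v=5: → [12,16); WM=12
i=10 t=15 v=5: → [12,16); WM=12
i=11 t=15 v=7: → [12,16); WM=14
i=12 t=15 v=7: → [12,16); WM=14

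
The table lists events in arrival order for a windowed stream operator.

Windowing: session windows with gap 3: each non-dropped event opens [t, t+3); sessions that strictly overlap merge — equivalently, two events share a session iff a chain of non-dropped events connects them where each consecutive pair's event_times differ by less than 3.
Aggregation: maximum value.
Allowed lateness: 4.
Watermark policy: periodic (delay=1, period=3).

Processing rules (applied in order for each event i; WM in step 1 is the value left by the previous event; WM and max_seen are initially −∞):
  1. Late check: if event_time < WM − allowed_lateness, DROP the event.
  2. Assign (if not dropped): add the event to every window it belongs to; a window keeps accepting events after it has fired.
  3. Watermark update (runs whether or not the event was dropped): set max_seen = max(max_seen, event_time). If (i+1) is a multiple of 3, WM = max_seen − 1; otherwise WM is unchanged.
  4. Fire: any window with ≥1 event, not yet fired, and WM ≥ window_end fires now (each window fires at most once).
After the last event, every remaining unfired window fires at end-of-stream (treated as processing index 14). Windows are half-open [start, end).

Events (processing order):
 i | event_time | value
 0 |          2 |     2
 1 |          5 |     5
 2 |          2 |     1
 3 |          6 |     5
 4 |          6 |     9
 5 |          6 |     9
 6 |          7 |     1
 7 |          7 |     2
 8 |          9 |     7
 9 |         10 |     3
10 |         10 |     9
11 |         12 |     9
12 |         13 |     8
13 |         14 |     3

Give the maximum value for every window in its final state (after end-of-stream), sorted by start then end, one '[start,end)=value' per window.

i=0 t=2 v=2: → [2,5); WM=−∞
i=1 t=5 v=5: → [5,8); WM=−∞
i=2 t=2 v=1: → [2,5); WM=4
i=3 t=6 v=5: → [5,9); WM=4
i=4 t=6 v=9: → [5,9); WM=4
i=5 t=6 v=9: → [5,9); WM=5
i=6 t=7 v=1: → [5,10); WM=5
i=7 t=7 v=2: → [5,10); WM=5
i=8 t=9 v=7: → [5,12); WM=8
i=9 t=10 v=3: → [5,13); WM=8
i=10 t=10 v=9: → [5,13); WM=8
i=11 t=12 v=9: → [5,15); WM=11
i=12 t=13 v=8: → [5,16); WM=11
i=13 t=14 v=3: → [5,17); WM=11

[2,5)=2 [5,17)=9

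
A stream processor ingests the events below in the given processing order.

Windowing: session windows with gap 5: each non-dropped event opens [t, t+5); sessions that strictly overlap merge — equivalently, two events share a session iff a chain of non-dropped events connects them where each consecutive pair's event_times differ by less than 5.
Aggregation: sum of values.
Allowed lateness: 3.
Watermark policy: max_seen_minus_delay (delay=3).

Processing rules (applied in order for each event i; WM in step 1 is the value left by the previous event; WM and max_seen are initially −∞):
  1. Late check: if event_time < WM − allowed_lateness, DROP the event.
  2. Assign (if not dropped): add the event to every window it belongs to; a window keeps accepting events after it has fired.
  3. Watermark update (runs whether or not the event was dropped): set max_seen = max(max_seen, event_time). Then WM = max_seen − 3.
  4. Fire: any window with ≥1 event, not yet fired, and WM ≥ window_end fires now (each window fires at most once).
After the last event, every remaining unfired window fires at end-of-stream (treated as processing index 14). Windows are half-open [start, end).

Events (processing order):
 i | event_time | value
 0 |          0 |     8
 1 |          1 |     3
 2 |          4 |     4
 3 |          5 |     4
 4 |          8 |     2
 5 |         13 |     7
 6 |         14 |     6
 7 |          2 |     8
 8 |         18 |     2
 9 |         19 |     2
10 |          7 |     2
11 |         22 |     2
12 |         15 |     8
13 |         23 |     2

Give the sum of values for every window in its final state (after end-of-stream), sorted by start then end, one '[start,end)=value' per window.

i=0 t=0 v=8: → [0,5); WM=-3
i=1 t=1 v=3: → [0,6); WM=-2
i=2 t=4 v=4: → [0,9); WM=1
i=3 t=5 v=4: → [0,10); WM=2
i=4 t=8 v=2: → [0,13); WM=5
i=5 t=13 v=7: → [13,18); WM=10
i=6 t=14 v=6: → [13,19); WM=11
i=7 t=2 v=8: DROP (t<11-3); WM=11
i=8 t=18 v=2: → [13,23); WM=15
i=9 t=19 v=2: → [13,24); WM=16
i=10 t=7 v=2: DROP (t<16-3); WM=16
i=11 t=22 v=2: → [13,27); WM=19
i=12 t=15 v=8: DROP (t<19-3); WM=19
i=13 t=23 v=2: → [13,28); WM=20

[0,13)=21 [13,28)=21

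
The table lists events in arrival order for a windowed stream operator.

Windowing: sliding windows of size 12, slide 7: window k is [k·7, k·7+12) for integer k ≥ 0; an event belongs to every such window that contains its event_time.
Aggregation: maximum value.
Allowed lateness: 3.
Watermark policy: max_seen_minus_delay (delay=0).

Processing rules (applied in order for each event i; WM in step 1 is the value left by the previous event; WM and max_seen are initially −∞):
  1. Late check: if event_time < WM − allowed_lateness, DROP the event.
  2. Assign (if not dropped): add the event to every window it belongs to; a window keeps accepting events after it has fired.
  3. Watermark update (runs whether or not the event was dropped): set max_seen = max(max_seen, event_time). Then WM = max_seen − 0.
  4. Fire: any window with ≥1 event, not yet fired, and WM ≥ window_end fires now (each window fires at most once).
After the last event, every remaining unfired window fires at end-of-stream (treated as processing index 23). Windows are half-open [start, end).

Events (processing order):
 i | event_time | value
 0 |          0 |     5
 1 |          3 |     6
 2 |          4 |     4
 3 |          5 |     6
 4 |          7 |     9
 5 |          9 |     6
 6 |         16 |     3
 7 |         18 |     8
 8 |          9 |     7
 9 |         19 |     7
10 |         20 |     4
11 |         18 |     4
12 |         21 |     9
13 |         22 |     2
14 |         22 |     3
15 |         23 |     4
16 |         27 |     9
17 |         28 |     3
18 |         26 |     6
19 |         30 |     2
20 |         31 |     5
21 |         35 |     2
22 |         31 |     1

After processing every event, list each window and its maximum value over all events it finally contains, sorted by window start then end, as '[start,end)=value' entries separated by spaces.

i=0 t=0 v=5: → [0,12); WM=0
i=1 t=3 v=6: → [0,12); WM=3
i=2 t=4 v=4: → [0,12); WM=4
i=3 t=5 v=6: → [0,12); WM=5
i=4 t=7 v=9: → [7,19),[0,12); WM=7
i=5 t=9 v=6: → [7,19),[0,12); WM=9
i=6 t=16 v=3: → [14,26),[7,19); WM=16; [0,12) fires=9
i=7 t=18 v=8: → [14,26),[7,19); WM=18
i=8 t=9 v=7: DROP (t<18-3); WM=18
i=9 t=19 v=7: → [14,26); WM=19; [7,19) fires=9
i=10 t=20 v=4: → [14,26); WM=20
i=11 t=18 v=4: → [14,26),[7,19); WM=20
i=12 t=21 v=9: → [21,33),[14,26); WM=21
i=13 t=22 v=2: → [21,33),[14,26); WM=22
i=14 t=22 v=3: → [21,33),[14,26); WM=22
i=15 t=23 v=4: → [21,33),[14,26); WM=23
i=16 t=27 v=9: → [21,33); WM=27; [14,26) fires=9
i=17 t=28 v=3: → [28,40),[21,33); WM=28
i=18 t=26 v=6: → [21,33); WM=28
i=19 t=30 v=2: → [28,40),[21,33); WM=30
i=20 t=31 v=5: → [28,40),[21,33); WM=31
i=21 t=35 v=2: → [35,47),[28,40); WM=35; [21,33) fires=9
i=22 t=31 v=1: DROP (t<35-3); WM=35

[0,12)=9 [7,19)=9 [14,26)=9 [21,33)=9 [28,40)=5 [35,47)=2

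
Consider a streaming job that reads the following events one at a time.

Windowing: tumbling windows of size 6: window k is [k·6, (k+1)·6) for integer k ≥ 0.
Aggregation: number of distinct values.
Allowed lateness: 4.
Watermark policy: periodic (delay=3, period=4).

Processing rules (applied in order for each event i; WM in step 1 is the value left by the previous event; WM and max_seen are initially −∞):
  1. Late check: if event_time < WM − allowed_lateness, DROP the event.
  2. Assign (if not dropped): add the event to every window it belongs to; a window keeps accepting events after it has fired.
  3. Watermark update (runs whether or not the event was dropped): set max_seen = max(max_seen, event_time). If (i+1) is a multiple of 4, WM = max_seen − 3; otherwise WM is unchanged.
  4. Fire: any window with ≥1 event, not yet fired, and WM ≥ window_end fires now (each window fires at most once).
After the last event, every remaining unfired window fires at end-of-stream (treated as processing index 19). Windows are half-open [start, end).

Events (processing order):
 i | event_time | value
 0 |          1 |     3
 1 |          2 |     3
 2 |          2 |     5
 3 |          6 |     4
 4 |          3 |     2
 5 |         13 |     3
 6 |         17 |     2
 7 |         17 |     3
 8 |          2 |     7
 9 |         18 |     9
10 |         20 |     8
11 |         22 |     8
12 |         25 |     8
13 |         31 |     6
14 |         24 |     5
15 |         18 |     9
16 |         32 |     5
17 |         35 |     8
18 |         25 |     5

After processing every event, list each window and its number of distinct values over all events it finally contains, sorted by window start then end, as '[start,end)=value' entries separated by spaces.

[0,6)=3 [6,12)=1 [12,18)=2 [18,24)=2 [24,30)=2 [30,36)=3

i=0 t=1 v=3: → [0,6); WM=−∞
i=1 t=2 v=3: → [0,6); WM=−∞
i=2 t=2 v=5: → [0,6); WM=−∞
i=3 t=6 v=4: → [6,12); WM=3
i=4 t=3 v=2: → [0,6); WM=3
i=5 t=13 v=3: → [12,18); WM=3
i=6 t=17 v=2: → [12,18); WM=3
i=7 t=17 v=3: → [12,18); WM=14; [0,6) fires=3 [6,12) fires=1
i=8 t=2 v=7: DROP (t<14-4); WM=14
i=9 t=18 v=9: → [18,24); WM=14
i=10 t=20 v=8: → [18,24); WM=14
i=11 t=22 v=8: → [18,24); WM=19; [12,18) fires=2
i=12 t=25 v=8: → [24,30); WM=19
i=13 t=31 v=6: → [30,36); WM=19
i=14 t=24 v=5: → [24,30); WM=19
i=15 t=18 v=9: → [18,24); WM=28; [18,24) fires=2
i=16 t=32 v=5: → [30,36); WM=28
i=17 t=35 v=8: → [30,36); WM=28
i=18 t=25 v=5: → [24,30); WM=28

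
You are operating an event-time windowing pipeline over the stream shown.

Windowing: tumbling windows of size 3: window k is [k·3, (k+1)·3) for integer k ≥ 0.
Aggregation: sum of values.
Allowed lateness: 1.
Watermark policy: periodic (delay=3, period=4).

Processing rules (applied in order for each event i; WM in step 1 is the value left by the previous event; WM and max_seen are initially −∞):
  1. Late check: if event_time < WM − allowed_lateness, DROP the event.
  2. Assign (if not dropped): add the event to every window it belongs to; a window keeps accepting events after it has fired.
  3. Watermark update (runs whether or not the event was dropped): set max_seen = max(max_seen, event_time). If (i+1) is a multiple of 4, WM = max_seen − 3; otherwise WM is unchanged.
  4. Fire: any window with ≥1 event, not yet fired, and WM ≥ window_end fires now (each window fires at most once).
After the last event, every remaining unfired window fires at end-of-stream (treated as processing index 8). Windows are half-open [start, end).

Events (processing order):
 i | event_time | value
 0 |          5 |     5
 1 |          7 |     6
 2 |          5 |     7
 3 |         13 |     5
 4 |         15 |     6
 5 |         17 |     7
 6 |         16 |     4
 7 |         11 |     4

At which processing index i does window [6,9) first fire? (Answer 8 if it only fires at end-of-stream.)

3

i=0 t=5 v=5: → [3,6); WM=−∞
i=1 t=7 v=6: → [6,9); WM=−∞
i=2 t=5 v=7: → [3,6); WM=−∞
i=3 t=13 v=5: → [12,15); WM=10; [3,6) fires=12 [6,9) fires=6
i=4 t=15 v=6: → [15,18); WM=10
i=5 t=17 v=7: → [15,18); WM=10
i=6 t=16 v=4: → [15,18); WM=10
i=7 t=11 v=4: → [9,12); WM=14; [9,12) fires=4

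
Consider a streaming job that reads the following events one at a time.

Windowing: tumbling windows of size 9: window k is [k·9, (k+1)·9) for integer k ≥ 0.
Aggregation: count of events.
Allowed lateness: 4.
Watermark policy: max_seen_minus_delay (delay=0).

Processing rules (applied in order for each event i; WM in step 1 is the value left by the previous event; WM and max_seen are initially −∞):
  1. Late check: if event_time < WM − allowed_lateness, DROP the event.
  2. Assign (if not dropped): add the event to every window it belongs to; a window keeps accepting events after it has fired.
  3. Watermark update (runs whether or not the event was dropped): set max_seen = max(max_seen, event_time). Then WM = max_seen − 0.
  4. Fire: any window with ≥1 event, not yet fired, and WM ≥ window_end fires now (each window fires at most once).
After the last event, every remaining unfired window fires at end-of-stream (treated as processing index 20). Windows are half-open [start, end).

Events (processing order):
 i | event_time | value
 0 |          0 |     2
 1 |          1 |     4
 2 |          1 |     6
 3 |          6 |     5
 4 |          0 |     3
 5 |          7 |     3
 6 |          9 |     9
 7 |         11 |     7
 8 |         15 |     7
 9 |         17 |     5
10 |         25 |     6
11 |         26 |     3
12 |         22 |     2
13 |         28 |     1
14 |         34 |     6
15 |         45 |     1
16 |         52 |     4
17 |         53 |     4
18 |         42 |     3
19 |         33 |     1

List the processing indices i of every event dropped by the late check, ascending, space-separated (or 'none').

4 18 19

i=0 t=0 v=2: → [0,9); WM=0
i=1 t=1 v=4: → [0,9); WM=1
i=2 t=1 v=6: → [0,9); WM=1
i=3 t=6 v=5: → [0,9); WM=6
i=4 t=0 v=3: DROP (t<6-4); WM=6
i=5 t=7 v=3: → [0,9); WM=7
i=6 t=9 v=9: → [9,18); WM=9; [0,9) fires=5
i=7 t=11 v=7: → [9,18); WM=11
i=8 t=15 v=7: → [9,18); WM=15
i=9 t=17 v=5: → [9,18); WM=17
i=10 t=25 v=6: → [18,27); WM=25; [9,18) fires=4
i=11 t=26 v=3: → [18,27); WM=26
i=12 t=22 v=2: → [18,27); WM=26
i=13 t=28 v=1: → [27,36); WM=28; [18,27) fires=3
i=14 t=34 v=6: → [27,36); WM=34
i=15 t=45 v=1: → [45,54); WM=45; [27,36) fires=2
i=16 t=52 v=4: → [45,54); WM=52
i=17 t=53 v=4: → [45,54); WM=53
i=18 t=42 v=3: DROP (t<53-4); WM=53
i=19 t=33 v=1: DROP (t<53-4); WM=53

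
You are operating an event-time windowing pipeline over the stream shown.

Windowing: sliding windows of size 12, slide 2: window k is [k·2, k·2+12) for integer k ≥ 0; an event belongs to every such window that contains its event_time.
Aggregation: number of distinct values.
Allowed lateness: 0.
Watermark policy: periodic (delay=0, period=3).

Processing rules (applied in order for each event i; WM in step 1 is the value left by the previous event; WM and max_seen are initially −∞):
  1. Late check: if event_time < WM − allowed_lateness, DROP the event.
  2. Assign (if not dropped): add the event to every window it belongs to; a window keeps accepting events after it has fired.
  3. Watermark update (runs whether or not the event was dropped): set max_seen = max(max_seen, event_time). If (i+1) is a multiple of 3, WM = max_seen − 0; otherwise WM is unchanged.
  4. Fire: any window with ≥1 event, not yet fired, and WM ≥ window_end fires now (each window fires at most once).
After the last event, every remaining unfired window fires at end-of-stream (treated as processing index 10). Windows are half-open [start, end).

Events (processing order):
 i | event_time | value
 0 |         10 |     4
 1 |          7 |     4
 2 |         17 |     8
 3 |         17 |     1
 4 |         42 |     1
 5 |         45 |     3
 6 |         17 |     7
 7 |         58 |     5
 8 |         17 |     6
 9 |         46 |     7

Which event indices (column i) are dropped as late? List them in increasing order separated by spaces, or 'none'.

i=0 t=10 v=4: → [10,22),[8,20),[6,18),[4,16),[2,14),[0,12); WM=−∞
i=1 t=7 v=4: → [6,18),[4,16),[2,14),[0,12); WM=−∞
i=2 t=17 v=8: → [16,28),[14,26),[12,24),[10,22),[8,20),[6,18); WM=17; [0,12) fires=1 [2,14) fires=1 [4,16) fires=1
i=3 t=17 v=1: → [16,28),[14,26),[12,24),[10,22),[8,20),[6,18); WM=17
i=4 t=42 v=1: → [42,54),[40,52),[38,50),[36,48),[34,46),[32,44); WM=17
i=5 t=45 v=3: → [44,56),[42,54),[40,52),[38,50),[36,48),[34,46); WM=45; [6,18) fires=3 [8,20) fires=3 [10,22) fires=3 [12,24) fires=2 [14,26) fires=2 [16,28) fires=2 [32,44) fires=1
i=6 t=17 v=7: DROP (t<45-0); WM=45
i=7 t=58 v=5: → [58,70),[56,68),[54,66),[52,64),[50,62),[48,60); WM=45
i=8 t=17 v=6: DROP (t<45-0); WM=58; [34,46) fires=2 [36,48) fires=2 [38,50) fires=2 [40,52) fires=2 [42,54) fires=2 [44,56) fires=1
i=9 t=46 v=7: DROP (t<58-0); WM=58

6 8 9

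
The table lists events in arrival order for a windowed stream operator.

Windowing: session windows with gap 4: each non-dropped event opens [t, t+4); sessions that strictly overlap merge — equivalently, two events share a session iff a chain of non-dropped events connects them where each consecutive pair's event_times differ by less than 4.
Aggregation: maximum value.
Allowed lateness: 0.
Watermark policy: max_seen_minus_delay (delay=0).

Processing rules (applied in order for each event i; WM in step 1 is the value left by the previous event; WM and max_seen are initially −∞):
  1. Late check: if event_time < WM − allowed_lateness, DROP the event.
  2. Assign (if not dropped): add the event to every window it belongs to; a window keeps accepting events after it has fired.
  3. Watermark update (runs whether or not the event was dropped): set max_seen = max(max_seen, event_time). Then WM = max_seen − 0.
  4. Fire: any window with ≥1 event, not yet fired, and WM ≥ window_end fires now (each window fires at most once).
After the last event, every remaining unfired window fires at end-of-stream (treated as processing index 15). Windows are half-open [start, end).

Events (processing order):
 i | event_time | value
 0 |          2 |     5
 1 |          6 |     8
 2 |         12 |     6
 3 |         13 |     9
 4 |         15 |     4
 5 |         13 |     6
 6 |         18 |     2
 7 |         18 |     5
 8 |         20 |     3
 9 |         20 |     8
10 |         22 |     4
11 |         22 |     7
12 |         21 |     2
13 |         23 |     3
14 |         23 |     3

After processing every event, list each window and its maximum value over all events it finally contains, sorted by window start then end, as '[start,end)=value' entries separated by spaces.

[2,6)=5 [6,10)=8 [12,27)=9

i=0 t=2 v=5: → [2,6); WM=2
i=1 t=6 v=8: → [6,10); WM=6
i=2 t=12 v=6: → [12,16); WM=12
i=3 t=13 v=9: → [12,17); WM=13
i=4 t=15 v=4: → [12,19); WM=15
i=5 t=13 v=6: DROP (t<15-0); WM=15
i=6 t=18 v=2: → [12,22); WM=18
i=7 t=18 v=5: → [12,22); WM=18
i=8 t=20 v=3: → [12,24); WM=20
i=9 t=20 v=8: → [12,24); WM=20
i=10 t=22 v=4: → [12,26); WM=22
i=11 t=22 v=7: → [12,26); WM=22
i=12 t=21 v=2: DROP (t<22-0); WM=22
i=13 t=23 v=3: → [12,27); WM=23
i=14 t=23 v=3: → [12,27); WM=23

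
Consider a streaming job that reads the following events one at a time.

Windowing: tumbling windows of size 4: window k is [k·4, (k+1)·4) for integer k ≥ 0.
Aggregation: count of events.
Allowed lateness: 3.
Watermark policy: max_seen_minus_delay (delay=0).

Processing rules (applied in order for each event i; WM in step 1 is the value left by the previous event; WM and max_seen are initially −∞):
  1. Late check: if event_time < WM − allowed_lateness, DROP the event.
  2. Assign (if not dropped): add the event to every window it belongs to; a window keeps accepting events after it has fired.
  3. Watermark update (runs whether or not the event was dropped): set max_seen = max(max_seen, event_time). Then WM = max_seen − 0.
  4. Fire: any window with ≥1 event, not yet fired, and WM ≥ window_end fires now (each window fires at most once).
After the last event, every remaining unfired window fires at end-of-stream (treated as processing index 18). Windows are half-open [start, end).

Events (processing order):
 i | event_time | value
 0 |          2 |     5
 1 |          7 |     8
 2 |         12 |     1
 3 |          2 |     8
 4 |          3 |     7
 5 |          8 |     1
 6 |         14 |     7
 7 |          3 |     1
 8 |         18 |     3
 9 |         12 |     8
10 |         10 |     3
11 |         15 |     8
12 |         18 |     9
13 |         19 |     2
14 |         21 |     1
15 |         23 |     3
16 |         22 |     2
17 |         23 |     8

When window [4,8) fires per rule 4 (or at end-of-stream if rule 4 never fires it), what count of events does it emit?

i=0 t=2 v=5: → [0,4); WM=2
i=1 t=7 v=8: → [4,8); WM=7; [0,4) fires=1
i=2 t=12 v=1: → [12,16); WM=12; [4,8) fires=1
i=3 t=2 v=8: DROP (t<12-3); WM=12
i=4 t=3 v=7: DROP (t<12-3); WM=12
i=5 t=8 v=1: DROP (t<12-3); WM=12
i=6 t=14 v=7: → [12,16); WM=14
i=7 t=3 v=1: DROP (t<14-3); WM=14
i=8 t=18 v=3: → [16,20); WM=18; [12,16) fires=2
i=9 t=12 v=8: DROP (t<18-3); WM=18
i=10 t=10 v=3: DROP (t<18-3); WM=18
i=11 t=15 v=8: → [12,16); WM=18
i=12 t=18 v=9: → [16,20); WM=18
i=13 t=19 v=2: → [16,20); WM=19
i=14 t=21 v=1: → [20,24); WM=21; [16,20) fires=3
i=15 t=23 v=3: → [20,24); WM=23
i=16 t=22 v=2: → [20,24); WM=23
i=17 t=23 v=8: → [20,24); WM=23

1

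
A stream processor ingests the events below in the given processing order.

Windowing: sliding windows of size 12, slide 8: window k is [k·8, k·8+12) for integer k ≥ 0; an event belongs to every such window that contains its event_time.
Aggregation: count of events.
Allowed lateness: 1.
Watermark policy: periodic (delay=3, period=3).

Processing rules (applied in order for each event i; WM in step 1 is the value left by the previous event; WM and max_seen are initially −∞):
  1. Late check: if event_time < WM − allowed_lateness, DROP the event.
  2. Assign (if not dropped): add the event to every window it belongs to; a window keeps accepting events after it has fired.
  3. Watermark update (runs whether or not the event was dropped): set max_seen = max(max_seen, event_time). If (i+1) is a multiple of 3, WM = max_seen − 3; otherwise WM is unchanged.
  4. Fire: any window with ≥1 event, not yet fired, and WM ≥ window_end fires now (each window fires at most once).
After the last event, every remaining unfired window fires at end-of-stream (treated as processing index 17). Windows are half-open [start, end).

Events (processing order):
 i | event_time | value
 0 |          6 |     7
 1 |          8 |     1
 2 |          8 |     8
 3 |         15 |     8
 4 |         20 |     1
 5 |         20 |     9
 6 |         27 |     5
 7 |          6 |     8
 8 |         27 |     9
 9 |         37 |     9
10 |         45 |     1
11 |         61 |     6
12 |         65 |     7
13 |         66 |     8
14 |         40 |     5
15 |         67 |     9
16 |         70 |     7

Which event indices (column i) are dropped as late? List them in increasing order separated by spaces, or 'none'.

7 14

i=0 t=6 v=7: → [0,12); WM=−∞
i=1 t=8 v=1: → [8,20),[0,12); WM=−∞
i=2 t=8 v=8: → [8,20),[0,12); WM=5
i=3 t=15 v=8: → [8,20); WM=5
i=4 t=20 v=1: → [16,28); WM=5
i=5 t=20 v=9: → [16,28); WM=17; [0,12) fires=3
i=6 t=27 v=5: → [24,36),[16,28); WM=17
i=7 t=6 v=8: DROP (t<17-1); WM=17
i=8 t=27 v=9: → [24,36),[16,28); WM=24; [8,20) fires=3
i=9 t=37 v=9: → [32,44); WM=24
i=10 t=45 v=1: → [40,52); WM=24
i=11 t=61 v=6: → [56,68); WM=58; [16,28) fires=4 [24,36) fires=2 [32,44) fires=1 [40,52) fires=1
i=12 t=65 v=7: → [64,76),[56,68); WM=58
i=13 t=66 v=8: → [64,76),[56,68); WM=58
i=14 t=40 v=5: DROP (t<58-1); WM=63
i=15 t=67 v=9: → [64,76),[56,68); WM=63
i=16 t=70 v=7: → [64,76); WM=63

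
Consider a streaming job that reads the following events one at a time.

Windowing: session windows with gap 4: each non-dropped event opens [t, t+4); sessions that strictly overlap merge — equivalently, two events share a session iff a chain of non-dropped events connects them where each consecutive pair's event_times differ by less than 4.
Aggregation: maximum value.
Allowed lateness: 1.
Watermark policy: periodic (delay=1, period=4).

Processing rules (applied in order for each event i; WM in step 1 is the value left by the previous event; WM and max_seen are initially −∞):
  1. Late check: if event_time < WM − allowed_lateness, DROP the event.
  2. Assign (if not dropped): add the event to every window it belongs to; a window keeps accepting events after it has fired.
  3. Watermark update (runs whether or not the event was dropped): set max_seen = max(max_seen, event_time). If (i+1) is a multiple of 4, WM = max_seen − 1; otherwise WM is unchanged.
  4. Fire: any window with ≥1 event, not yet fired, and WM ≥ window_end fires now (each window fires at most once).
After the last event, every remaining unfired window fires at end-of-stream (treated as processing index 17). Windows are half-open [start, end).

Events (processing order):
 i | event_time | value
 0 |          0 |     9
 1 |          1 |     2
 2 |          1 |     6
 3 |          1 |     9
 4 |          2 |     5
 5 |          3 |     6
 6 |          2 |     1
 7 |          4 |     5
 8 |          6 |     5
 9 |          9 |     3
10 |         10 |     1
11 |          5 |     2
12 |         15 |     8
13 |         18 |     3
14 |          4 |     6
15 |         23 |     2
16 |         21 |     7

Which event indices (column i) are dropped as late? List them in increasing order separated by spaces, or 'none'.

i=0 t=0 v=9: → [0,4); WM=−∞
i=1 t=1 v=2: → [0,5); WM=−∞
i=2 t=1 v=6: → [0,5); WM=−∞
i=3 t=1 v=9: → [0,5); WM=0
i=4 t=2 v=5: → [0,6); WM=0
i=5 t=3 v=6: → [0,7); WM=0
i=6 t=2 v=1: → [0,7); WM=0
i=7 t=4 v=5: → [0,8); WM=3
i=8 t=6 v=5: → [0,10); WM=3
i=9 t=9 v=3: → [0,13); WM=3
i=10 t=10 v=1: → [0,14); WM=3
i=11 t=5 v=2: → [0,14); WM=9
i=12 t=15 v=8: → [15,19); WM=9
i=13 t=18 v=3: → [15,22); WM=9
i=14 t=4 v=6: DROP (t<9-1); WM=9
i=15 t=23 v=2: → [23,27); WM=22
i=16 t=21 v=7: → [15,27); WM=22

14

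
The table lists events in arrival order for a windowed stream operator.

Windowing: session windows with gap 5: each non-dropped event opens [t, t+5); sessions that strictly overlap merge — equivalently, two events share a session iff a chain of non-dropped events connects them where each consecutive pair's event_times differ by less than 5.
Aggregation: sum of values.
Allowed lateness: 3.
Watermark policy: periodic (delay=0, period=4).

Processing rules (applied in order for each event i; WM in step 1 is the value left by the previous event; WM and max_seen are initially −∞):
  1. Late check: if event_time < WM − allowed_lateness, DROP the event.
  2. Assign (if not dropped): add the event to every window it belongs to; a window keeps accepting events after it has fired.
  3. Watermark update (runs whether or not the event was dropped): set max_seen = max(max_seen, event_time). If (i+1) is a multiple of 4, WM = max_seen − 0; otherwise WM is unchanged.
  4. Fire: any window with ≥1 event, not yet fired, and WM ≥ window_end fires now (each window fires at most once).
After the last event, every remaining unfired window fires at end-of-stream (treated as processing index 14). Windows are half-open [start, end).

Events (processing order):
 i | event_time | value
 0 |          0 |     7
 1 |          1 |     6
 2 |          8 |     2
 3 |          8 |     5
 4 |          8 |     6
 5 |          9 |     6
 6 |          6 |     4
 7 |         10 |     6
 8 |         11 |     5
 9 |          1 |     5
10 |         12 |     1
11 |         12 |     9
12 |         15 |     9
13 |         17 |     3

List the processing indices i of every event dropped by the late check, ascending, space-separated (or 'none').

9

i=0 t=0 v=7: → [0,5); WM=−∞
i=1 t=1 v=6: → [0,6); WM=−∞
i=2 t=8 v=2: → [8,13); WM=−∞
i=3 t=8 v=5: → [8,13); WM=8
i=4 t=8 v=6: → [8,13); WM=8
i=5 t=9 v=6: → [8,14); WM=8
i=6 t=6 v=4: → [6,14); WM=8
i=7 t=10 v=6: → [6,15); WM=10
i=8 t=11 v=5: → [6,16); WM=10
i=9 t=1 v=5: DROP (t<10-3); WM=10
i=10 t=12 v=1: → [6,17); WM=10
i=11 t=12 v=9: → [6,17); WM=12
i=12 t=15 v=9: → [6,20); WM=12
i=13 t=17 v=3: → [6,22); WM=12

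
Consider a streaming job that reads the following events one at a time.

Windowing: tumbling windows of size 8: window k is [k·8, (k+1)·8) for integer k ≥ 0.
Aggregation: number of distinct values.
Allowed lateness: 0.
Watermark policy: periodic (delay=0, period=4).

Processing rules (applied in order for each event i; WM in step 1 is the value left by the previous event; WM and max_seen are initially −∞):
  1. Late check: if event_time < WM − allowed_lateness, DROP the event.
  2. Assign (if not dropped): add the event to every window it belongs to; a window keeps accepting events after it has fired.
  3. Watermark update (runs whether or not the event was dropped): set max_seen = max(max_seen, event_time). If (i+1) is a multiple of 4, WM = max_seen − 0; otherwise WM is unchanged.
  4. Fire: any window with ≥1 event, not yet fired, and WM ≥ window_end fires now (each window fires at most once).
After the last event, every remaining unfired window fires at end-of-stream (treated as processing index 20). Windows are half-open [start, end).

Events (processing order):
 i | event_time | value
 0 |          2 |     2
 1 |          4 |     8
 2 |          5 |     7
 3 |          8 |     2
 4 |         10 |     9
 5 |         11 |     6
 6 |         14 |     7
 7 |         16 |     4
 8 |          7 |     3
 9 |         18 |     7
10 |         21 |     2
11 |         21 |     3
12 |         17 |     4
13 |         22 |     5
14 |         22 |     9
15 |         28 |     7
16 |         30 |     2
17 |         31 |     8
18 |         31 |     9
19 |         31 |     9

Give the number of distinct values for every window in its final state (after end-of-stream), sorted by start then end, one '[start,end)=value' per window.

[0,8)=3 [8,16)=4 [16,24)=6 [24,32)=4

i=0 t=2 v=2: → [0,8); WM=−∞
i=1 t=4 v=8: → [0,8); WM=−∞
i=2 t=5 v=7: → [0,8); WM=−∞
i=3 t=8 v=2: → [8,16); WM=8; [0,8) fires=3
i=4 t=10 v=9: → [8,16); WM=8
i=5 t=11 v=6: → [8,16); WM=8
i=6 t=14 v=7: → [8,16); WM=8
i=7 t=16 v=4: → [16,24); WM=16; [8,16) fires=4
i=8 t=7 v=3: DROP (t<16-0); WM=16
i=9 t=18 v=7: → [16,24); WM=16
i=10 t=21 v=2: → [16,24); WM=16
i=11 t=21 v=3: → [16,24); WM=21
i=12 t=17 v=4: DROP (t<21-0); WM=21
i=13 t=22 v=5: → [16,24); WM=21
i=14 t=22 v=9: → [16,24); WM=21
i=15 t=28 v=7: → [24,32); WM=28; [16,24) fires=6
i=16 t=30 v=2: → [24,32); WM=28
i=17 t=31 v=8: → [24,32); WM=28
i=18 t=31 v=9: → [24,32); WM=28
i=19 t=31 v=9: → [24,32); WM=31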